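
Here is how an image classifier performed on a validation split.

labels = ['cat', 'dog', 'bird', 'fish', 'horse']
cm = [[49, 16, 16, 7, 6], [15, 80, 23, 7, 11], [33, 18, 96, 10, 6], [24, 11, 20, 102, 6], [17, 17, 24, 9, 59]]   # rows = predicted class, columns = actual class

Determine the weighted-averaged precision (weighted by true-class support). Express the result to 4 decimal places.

0.5668

Per-class precision (TP/(TP+FP)):
  cat: TP=49, FP=16+16+7+6=45 → 49/94 = 0.52128
  dog: TP=80, FP=15+23+7+11=56 → 80/136 = 0.58824
  bird: TP=96, FP=33+18+10+6=67 → 96/163 = 0.58896
  fish: TP=102, FP=24+11+20+6=61 → 102/163 = 0.62577
  horse: TP=59, FP=17+17+24+9=67 → 59/126 = 0.46825
Weighted-precision = Σ (supportᵢ/N)·precisionᵢ with N=682: (138/682)·0.52128 + (142/682)·0.58824 + (179/682)·0.58896 + (135/682)·0.62577 + (88/682)·0.46825 = 0.5668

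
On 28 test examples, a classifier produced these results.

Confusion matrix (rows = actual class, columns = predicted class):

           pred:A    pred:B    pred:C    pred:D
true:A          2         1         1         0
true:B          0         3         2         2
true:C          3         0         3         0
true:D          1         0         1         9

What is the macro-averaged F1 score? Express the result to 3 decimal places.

Per-class F1 score (2·TP/(2·TP+FP+FN)):
  A: TP=2, FP=0+3+1=4, FN=1+1+0=2 → 4/10 = 0.4000
  B: TP=3, FP=1+0+0=1, FN=0+2+2=4 → 6/11 = 0.5455
  C: TP=3, FP=1+2+1=4, FN=3+0+0=3 → 6/13 = 0.4615
  D: TP=9, FP=0+2+0=2, FN=1+0+1=2 → 18/22 = 0.8182
Macro-F1 score = mean = (0.4000 + 0.5455 + 0.4615 + 0.8182) / 4 = 0.556

0.556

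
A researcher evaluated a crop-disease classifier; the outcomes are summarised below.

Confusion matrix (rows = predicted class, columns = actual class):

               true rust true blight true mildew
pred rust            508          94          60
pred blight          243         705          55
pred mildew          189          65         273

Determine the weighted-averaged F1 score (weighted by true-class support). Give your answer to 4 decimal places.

Per-class F1 score (2·TP/(2·TP+FP+FN)):
  rust: TP=508, FP=94+60=154, FN=243+189=432 → 1016/1602 = 0.63421
  blight: TP=705, FP=243+55=298, FN=94+65=159 → 1410/1867 = 0.75522
  mildew: TP=273, FP=189+65=254, FN=60+55=115 → 546/915 = 0.59672
Weighted-F1 score = Σ (supportᵢ/N)·F1 scoreᵢ with N=2192: (940/2192)·0.63421 + (864/2192)·0.75522 + (388/2192)·0.59672 = 0.6753

0.6753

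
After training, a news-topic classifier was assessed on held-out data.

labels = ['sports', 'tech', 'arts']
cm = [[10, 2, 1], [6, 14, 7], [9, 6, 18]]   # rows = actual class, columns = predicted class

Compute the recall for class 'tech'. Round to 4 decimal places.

recall = TP/(TP+FN).
tech: TP=14, FN=6+7=13 → 14/27 = 0.51852

0.5185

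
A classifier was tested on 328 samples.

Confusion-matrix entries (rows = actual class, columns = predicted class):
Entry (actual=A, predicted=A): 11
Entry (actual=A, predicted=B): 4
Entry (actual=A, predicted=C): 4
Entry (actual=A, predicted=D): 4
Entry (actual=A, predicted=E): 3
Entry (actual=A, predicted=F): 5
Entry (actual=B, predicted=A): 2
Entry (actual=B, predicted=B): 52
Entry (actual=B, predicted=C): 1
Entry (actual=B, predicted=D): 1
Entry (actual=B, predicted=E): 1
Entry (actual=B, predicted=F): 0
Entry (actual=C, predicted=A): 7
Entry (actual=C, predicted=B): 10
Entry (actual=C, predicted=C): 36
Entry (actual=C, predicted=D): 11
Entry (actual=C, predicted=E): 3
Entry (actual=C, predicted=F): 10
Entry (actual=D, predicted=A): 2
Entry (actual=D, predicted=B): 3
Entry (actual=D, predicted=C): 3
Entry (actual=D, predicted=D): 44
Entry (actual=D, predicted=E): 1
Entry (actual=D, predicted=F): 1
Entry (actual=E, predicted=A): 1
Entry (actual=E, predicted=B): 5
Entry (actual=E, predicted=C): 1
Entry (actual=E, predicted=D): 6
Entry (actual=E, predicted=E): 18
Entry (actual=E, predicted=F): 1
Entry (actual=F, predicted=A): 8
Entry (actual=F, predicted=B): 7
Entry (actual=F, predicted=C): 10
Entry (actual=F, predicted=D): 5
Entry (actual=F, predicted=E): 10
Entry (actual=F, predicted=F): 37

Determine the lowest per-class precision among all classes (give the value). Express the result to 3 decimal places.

Per-class precision (TP/(TP+FP)):
  A: TP=11, FP=2+7+2+1+8=20 → 11/31 = 0.3548
  B: TP=52, FP=4+10+3+5+7=29 → 52/81 = 0.6420
  C: TP=36, FP=4+1+3+1+10=19 → 36/55 = 0.6545
  D: TP=44, FP=4+1+11+6+5=27 → 44/71 = 0.6197
  E: TP=18, FP=3+1+3+1+10=18 → 18/36 = 0.5000
  F: TP=37, FP=5+0+10+1+1=17 → 37/54 = 0.6852
Lowest is class 'A' with precision = 0.355.

0.355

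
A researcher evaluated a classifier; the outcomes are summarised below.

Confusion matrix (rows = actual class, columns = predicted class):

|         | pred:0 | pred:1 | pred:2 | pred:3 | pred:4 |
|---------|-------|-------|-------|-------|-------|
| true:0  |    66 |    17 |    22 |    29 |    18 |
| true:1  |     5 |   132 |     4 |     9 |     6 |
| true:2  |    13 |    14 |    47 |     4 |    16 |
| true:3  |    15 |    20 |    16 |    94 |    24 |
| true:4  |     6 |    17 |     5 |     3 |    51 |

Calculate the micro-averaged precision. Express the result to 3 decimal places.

0.597

Micro-averaging pools counts across classes: ΣTP=390, ΣFP=263, ΣFN=263.
Micro-precision = TP/(TP+FP) on pooled counts = 0.597 (equals overall accuracy in single-label multiclass).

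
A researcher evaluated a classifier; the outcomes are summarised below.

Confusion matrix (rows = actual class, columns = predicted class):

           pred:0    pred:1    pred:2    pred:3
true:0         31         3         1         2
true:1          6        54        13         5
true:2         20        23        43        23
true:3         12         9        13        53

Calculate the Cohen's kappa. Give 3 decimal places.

Observed agreement pₒ = trace/N = 181/311 = 0.5820
Expected agreement pₑ = Σ (rowᵢ·colᵢ)/N² = (37·69 + 78·89 + 109·70 + 87·83)/311² = 0.2517
κ = (pₒ − pₑ)/(1 − pₑ) = (0.5820 − 0.2517)/(1 − 0.2517) = 0.441

0.441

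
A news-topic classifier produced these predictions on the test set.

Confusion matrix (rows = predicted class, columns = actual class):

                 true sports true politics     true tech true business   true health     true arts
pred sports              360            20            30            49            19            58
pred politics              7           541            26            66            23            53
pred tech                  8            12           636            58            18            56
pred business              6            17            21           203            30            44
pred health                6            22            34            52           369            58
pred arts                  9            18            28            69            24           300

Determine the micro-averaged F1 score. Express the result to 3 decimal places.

0.719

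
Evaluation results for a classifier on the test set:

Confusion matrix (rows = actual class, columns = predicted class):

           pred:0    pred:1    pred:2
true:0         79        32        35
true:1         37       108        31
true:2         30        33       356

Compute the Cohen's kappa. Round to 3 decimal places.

Observed agreement pₒ = trace/N = 543/741 = 0.7328
Expected agreement pₑ = Σ (rowᵢ·colᵢ)/N² = (146·146 + 176·173 + 419·422)/741² = 0.4163
κ = (pₒ − pₑ)/(1 − pₑ) = (0.7328 − 0.4163)/(1 − 0.4163) = 0.542

0.542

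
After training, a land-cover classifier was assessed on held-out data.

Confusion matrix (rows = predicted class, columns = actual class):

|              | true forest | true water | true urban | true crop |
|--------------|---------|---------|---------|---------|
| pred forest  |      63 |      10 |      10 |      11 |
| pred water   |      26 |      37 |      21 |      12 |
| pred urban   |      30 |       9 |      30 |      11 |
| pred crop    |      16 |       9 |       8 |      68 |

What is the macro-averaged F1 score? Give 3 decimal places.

0.521

Per-class F1 score (2·TP/(2·TP+FP+FN)):
  forest: TP=63, FP=10+10+11=31, FN=26+30+16=72 → 126/229 = 0.5502
  water: TP=37, FP=26+21+12=59, FN=10+9+9=28 → 74/161 = 0.4596
  urban: TP=30, FP=30+9+11=50, FN=10+21+8=39 → 60/149 = 0.4027
  crop: TP=68, FP=16+9+8=33, FN=11+12+11=34 → 136/203 = 0.6700
Macro-F1 score = mean = (0.5502 + 0.4596 + 0.4027 + 0.6700) / 4 = 0.521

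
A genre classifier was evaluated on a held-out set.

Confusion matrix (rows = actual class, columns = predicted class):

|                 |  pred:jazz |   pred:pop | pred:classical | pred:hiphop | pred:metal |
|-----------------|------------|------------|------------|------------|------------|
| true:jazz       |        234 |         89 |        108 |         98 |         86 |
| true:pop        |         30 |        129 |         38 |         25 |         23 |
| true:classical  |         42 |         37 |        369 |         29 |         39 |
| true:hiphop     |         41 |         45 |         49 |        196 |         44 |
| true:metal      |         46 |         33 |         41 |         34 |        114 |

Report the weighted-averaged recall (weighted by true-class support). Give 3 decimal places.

0.516

Per-class recall (TP/(TP+FN)):
  jazz: TP=234, FN=89+108+98+86=381 → 234/615 = 0.3805
  pop: TP=129, FN=30+38+25+23=116 → 129/245 = 0.5265
  classical: TP=369, FN=42+37+29+39=147 → 369/516 = 0.7151
  hiphop: TP=196, FN=41+45+49+44=179 → 196/375 = 0.5227
  metal: TP=114, FN=46+33+41+34=154 → 114/268 = 0.4254
Weighted-recall = Σ (supportᵢ/N)·recallᵢ with N=2019: (615/2019)·0.3805 + (245/2019)·0.5265 + (516/2019)·0.7151 + (375/2019)·0.5227 + (268/2019)·0.4254 = 0.516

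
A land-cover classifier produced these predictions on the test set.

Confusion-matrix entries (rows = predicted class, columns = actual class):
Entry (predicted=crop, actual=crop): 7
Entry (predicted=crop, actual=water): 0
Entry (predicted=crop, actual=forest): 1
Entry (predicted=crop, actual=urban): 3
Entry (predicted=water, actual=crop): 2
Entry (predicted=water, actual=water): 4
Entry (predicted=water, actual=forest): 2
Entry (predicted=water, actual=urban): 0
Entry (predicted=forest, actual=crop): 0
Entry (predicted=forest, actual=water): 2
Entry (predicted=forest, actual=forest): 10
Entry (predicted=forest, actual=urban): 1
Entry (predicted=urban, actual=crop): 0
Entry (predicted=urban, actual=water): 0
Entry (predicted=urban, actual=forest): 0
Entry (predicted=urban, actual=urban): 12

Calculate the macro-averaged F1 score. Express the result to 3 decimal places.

0.724

Per-class F1 score (2·TP/(2·TP+FP+FN)):
  crop: TP=7, FP=0+1+3=4, FN=2+0+0=2 → 14/20 = 0.7000
  water: TP=4, FP=2+2+0=4, FN=0+2+0=2 → 8/14 = 0.5714
  forest: TP=10, FP=0+2+1=3, FN=1+2+0=3 → 20/26 = 0.7692
  urban: TP=12, FP=0+0+0=0, FN=3+0+1=4 → 24/28 = 0.8571
Macro-F1 score = mean = (0.7000 + 0.5714 + 0.7692 + 0.8571) / 4 = 0.724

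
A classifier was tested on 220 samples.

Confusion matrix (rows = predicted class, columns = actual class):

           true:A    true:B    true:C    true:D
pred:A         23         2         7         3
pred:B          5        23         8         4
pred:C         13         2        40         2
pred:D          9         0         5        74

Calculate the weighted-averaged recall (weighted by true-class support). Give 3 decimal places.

Per-class recall (TP/(TP+FN)):
  A: TP=23, FN=5+13+9=27 → 23/50 = 0.4600
  B: TP=23, FN=2+2+0=4 → 23/27 = 0.8519
  C: TP=40, FN=7+8+5=20 → 40/60 = 0.6667
  D: TP=74, FN=3+4+2=9 → 74/83 = 0.8916
Weighted-recall = Σ (supportᵢ/N)·recallᵢ with N=220: (50/220)·0.4600 + (27/220)·0.8519 + (60/220)·0.6667 + (83/220)·0.8916 = 0.727

0.727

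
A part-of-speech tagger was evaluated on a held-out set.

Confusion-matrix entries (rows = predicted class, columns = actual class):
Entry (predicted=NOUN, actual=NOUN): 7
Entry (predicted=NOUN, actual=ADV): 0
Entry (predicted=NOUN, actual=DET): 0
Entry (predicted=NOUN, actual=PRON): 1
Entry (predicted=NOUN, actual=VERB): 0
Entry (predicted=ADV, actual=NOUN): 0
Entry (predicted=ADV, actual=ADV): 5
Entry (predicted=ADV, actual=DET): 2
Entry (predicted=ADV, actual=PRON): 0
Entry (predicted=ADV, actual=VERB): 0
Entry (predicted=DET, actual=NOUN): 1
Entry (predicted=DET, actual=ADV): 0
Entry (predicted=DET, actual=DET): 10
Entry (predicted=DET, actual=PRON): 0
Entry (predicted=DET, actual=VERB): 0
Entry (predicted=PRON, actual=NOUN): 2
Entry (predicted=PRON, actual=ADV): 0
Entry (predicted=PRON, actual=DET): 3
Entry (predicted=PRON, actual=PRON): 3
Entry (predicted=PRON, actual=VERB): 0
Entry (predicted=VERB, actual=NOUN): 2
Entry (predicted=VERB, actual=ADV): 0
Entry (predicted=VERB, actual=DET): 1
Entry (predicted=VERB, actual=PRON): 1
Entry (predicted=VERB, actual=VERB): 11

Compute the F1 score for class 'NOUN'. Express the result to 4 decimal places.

Take TP from the diagonal, FP from the rest of the 'NOUN' prediction marginal, FN from the rest of the 'NOUN' actual marginal.
F1 score = 2·TP/(2·TP+FP+FN).
NOUN: TP=7, FP=0+0+1+0=1, FN=0+1+2+2=5 → 14/20 = 0.70000

0.7000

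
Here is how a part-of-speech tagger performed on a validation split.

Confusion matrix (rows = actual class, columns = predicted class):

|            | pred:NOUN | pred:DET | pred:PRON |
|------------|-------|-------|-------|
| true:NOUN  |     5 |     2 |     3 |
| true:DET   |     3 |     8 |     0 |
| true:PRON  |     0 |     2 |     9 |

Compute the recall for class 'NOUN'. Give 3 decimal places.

0.500

Take TP from the diagonal, FP from the rest of the 'NOUN' prediction marginal, FN from the rest of the 'NOUN' actual marginal.
recall = TP/(TP+FN).
NOUN: TP=5, FN=2+3=5 → 5/10 = 0.5000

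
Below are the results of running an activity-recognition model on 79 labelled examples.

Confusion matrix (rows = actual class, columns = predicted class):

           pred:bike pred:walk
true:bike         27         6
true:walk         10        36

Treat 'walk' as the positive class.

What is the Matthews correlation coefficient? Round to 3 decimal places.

MCC = (TP·TN − FP·FN) / √((TP+FP)(TP+FN)(TN+FP)(TN+FN))
Numerator = 36·27 − 6·10 = 912
Denominator = √(42·46·33·37) = √2358972 = 1535.8945
MCC = 912 / 1535.8945 = 0.594

0.594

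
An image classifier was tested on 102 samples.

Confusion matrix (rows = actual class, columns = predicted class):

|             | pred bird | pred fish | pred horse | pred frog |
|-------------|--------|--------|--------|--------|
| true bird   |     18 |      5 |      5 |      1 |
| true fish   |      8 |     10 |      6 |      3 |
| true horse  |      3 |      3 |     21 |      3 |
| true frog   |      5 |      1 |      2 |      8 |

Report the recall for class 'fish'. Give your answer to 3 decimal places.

recall = TP/(TP+FN).
fish: TP=10, FN=8+6+3=17 → 10/27 = 0.3704

0.370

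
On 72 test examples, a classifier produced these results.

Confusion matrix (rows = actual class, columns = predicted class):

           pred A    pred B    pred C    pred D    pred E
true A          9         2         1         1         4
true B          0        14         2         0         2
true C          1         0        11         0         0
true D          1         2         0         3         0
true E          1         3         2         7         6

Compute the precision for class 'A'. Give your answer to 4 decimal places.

0.7500

Treat 'A' as positive and all other classes as negative.
precision = TP/(TP+FP).
A: TP=9, FP=0+1+1+1=3 → 9/12 = 0.75000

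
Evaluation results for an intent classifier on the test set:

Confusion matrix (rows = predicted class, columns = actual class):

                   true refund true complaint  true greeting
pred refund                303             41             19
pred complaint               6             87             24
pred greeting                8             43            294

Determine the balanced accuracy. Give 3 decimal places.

Balanced accuracy = mean of per-class recall.
  refund: recall = 303/317 = 0.9558
  complaint: recall = 87/171 = 0.5088
  greeting: recall = 294/337 = 0.8724
Mean = (0.9558 + 0.5088 + 0.8724) / 3 = 0.779

0.779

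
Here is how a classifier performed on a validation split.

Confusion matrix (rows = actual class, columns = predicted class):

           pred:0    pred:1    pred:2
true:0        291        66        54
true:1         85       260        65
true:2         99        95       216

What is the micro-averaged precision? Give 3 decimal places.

0.623

Micro-averaging pools counts across classes: ΣTP=767, ΣFP=464, ΣFN=464.
Micro-precision = TP/(TP+FP) on pooled counts = 0.623 (equals overall accuracy in single-label multiclass).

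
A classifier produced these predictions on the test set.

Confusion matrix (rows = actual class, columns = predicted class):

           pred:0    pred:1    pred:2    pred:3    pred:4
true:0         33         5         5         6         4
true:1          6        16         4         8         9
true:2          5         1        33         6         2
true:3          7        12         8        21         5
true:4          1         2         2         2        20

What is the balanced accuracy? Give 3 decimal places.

0.567

Balanced accuracy = mean of per-class recall.
  0: recall = 33/53 = 0.6226
  1: recall = 16/43 = 0.3721
  2: recall = 33/47 = 0.7021
  3: recall = 21/53 = 0.3962
  4: recall = 20/27 = 0.7407
Mean = (0.6226 + 0.3721 + 0.7021 + 0.3962 + 0.7407) / 5 = 0.567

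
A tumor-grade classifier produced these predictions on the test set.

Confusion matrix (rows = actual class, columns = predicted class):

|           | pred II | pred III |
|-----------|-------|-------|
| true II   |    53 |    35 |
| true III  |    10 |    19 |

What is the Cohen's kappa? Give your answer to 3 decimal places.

0.200

Observed agreement pₒ = trace/N = 72/117 = 0.6154
Expected agreement pₑ = Σ (rowᵢ·colᵢ)/N² = (88·63 + 29·54)/117² = 0.5194
κ = (pₒ − pₑ)/(1 − pₑ) = (0.6154 − 0.5194)/(1 − 0.5194) = 0.200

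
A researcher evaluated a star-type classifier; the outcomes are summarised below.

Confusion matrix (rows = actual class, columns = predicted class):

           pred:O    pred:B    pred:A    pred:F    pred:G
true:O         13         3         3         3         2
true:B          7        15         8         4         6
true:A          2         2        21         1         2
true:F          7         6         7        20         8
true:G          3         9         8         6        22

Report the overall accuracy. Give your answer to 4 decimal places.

Accuracy = trace / total = (13+15+21+20+22=91) / 188 = 91/188 = 0.4840

0.4840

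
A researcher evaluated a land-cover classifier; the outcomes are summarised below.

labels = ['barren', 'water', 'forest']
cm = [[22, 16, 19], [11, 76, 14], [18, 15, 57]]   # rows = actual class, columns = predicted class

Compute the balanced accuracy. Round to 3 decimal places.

0.591

Balanced accuracy = mean of per-class recall.
  barren: recall = 22/57 = 0.3860
  water: recall = 76/101 = 0.7525
  forest: recall = 57/90 = 0.6333
Mean = (0.3860 + 0.7525 + 0.6333) / 3 = 0.591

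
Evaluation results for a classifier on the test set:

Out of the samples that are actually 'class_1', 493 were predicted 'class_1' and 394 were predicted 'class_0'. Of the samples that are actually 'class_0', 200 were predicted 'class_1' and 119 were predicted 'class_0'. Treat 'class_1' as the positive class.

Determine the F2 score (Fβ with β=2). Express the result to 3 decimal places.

Fβ = (1+β²)·TP / ((1+β²)·TP + β²·FN + FP), with β²=4
= 5·493 / (5·493 + 4·394 + 200) = 0.581

0.581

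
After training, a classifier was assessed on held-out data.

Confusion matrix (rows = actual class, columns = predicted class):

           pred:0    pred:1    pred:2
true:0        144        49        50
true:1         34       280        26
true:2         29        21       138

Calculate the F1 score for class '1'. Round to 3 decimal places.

One-vs-rest for '1': TP = diagonal; FP = other classes predicted '1'; FN = '1' predicted as other.
F1 score = 2·TP/(2·TP+FP+FN).
1: TP=280, FP=49+21=70, FN=34+26=60 → 560/690 = 0.8116

0.812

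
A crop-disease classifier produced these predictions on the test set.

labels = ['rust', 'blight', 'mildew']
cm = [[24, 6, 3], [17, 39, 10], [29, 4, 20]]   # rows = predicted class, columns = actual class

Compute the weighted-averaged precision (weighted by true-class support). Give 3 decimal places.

0.607

Per-class precision (TP/(TP+FP)):
  rust: TP=24, FP=6+3=9 → 24/33 = 0.7273
  blight: TP=39, FP=17+10=27 → 39/66 = 0.5909
  mildew: TP=20, FP=29+4=33 → 20/53 = 0.3774
Weighted-precision = Σ (supportᵢ/N)·precisionᵢ with N=152: (70/152)·0.7273 + (49/152)·0.5909 + (33/152)·0.3774 = 0.607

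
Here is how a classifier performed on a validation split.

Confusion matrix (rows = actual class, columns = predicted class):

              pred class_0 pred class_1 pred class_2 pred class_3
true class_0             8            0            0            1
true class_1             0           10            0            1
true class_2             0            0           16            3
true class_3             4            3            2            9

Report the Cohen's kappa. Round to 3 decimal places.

Observed agreement pₒ = trace/N = 43/57 = 0.7544
Expected agreement pₑ = Σ (rowᵢ·colᵢ)/N² = (9·12 + 11·13 + 19·18 + 18·14)/57² = 0.2601
κ = (pₒ − pₑ)/(1 − pₑ) = (0.7544 − 0.2601)/(1 − 0.2601) = 0.668

0.668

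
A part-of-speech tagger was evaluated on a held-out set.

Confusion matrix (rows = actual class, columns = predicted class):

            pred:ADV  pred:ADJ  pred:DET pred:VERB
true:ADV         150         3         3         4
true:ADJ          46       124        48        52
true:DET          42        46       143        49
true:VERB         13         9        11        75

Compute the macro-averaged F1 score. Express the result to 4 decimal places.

0.5973

Per-class F1 score (2·TP/(2·TP+FP+FN)):
  ADV: TP=150, FP=46+42+13=101, FN=3+3+4=10 → 300/411 = 0.72993
  ADJ: TP=124, FP=3+46+9=58, FN=46+48+52=146 → 248/452 = 0.54867
  DET: TP=143, FP=3+48+11=62, FN=42+46+49=137 → 286/485 = 0.58969
  VERB: TP=75, FP=4+52+49=105, FN=13+9+11=33 → 150/288 = 0.52083
Macro-F1 score = mean = (0.72993 + 0.54867 + 0.58969 + 0.52083) / 4 = 0.5973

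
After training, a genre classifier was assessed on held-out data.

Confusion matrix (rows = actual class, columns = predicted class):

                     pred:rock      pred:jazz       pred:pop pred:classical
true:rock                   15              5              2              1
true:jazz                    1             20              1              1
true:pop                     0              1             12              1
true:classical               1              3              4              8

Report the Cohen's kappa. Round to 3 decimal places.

0.627

Observed agreement pₒ = trace/N = 55/76 = 0.7237
Expected agreement pₑ = Σ (rowᵢ·colᵢ)/N² = (23·17 + 23·29 + 14·19 + 16·11)/76² = 0.2597
κ = (pₒ − pₑ)/(1 − pₑ) = (0.7237 − 0.2597)/(1 − 0.2597) = 0.627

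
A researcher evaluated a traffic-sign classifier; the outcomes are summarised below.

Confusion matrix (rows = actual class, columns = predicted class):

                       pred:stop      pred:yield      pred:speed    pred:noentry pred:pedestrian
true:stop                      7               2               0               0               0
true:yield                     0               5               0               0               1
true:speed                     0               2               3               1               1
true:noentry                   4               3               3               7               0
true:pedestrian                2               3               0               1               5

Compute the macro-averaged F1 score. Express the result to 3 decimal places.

0.534

Per-class F1 score (2·TP/(2·TP+FP+FN)):
  stop: TP=7, FP=0+0+4+2=6, FN=2+0+0+0=2 → 14/22 = 0.6364
  yield: TP=5, FP=2+2+3+3=10, FN=0+0+0+1=1 → 10/21 = 0.4762
  speed: TP=3, FP=0+0+3+0=3, FN=0+2+1+1=4 → 6/13 = 0.4615
  noentry: TP=7, FP=0+0+1+1=2, FN=4+3+3+0=10 → 14/26 = 0.5385
  pedestrian: TP=5, FP=0+1+1+0=2, FN=2+3+0+1=6 → 10/18 = 0.5556
Macro-F1 score = mean = (0.6364 + 0.4762 + 0.4615 + 0.5385 + 0.5556) / 5 = 0.534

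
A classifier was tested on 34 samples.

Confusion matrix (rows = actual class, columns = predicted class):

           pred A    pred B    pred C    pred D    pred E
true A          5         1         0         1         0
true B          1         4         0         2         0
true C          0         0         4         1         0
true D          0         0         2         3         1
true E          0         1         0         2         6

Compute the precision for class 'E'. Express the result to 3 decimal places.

0.857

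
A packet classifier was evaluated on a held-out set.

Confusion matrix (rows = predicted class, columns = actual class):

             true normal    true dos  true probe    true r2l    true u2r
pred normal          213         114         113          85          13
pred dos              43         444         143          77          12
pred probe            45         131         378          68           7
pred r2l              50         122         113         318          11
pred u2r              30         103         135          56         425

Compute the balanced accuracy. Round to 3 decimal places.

Balanced accuracy = mean of per-class recall.
  normal: recall = 213/381 = 0.5591
  dos: recall = 444/914 = 0.4858
  probe: recall = 378/882 = 0.4286
  r2l: recall = 318/604 = 0.5265
  u2r: recall = 425/468 = 0.9081
Mean = (0.5591 + 0.4858 + 0.4286 + 0.5265 + 0.9081) / 5 = 0.582

0.582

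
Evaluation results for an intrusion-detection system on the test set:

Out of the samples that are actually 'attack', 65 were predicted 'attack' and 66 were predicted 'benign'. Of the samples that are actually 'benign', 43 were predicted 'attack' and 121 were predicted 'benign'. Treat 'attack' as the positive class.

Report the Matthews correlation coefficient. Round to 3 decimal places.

0.241

MCC = (TP·TN − FP·FN) / √((TP+FP)(TP+FN)(TN+FP)(TN+FN))
Numerator = 65·121 − 43·66 = 5027
Denominator = √(108·131·164·187) = √433890864 = 20830.0471
MCC = 5027 / 20830.0471 = 0.241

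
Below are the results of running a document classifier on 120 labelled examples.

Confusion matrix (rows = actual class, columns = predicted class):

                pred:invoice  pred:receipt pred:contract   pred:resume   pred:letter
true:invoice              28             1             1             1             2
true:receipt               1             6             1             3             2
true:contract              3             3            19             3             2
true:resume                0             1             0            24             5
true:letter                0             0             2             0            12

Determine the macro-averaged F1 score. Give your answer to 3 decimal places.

Per-class F1 score (2·TP/(2·TP+FP+FN)):
  invoice: TP=28, FP=1+3+0+0=4, FN=1+1+1+2=5 → 56/65 = 0.8615
  receipt: TP=6, FP=1+3+1+0=5, FN=1+1+3+2=7 → 12/24 = 0.5000
  contract: TP=19, FP=1+1+0+2=4, FN=3+3+3+2=11 → 38/53 = 0.7170
  resume: TP=24, FP=1+3+3+0=7, FN=0+1+0+5=6 → 48/61 = 0.7869
  letter: TP=12, FP=2+2+2+5=11, FN=0+0+2+0=2 → 24/37 = 0.6486
Macro-F1 score = mean = (0.8615 + 0.5000 + 0.7170 + 0.7869 + 0.6486) / 5 = 0.703

0.703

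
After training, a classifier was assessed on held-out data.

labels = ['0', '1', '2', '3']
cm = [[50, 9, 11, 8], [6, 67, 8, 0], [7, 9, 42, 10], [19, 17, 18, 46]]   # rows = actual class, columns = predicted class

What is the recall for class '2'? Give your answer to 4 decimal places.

0.6176

One-vs-rest for '2': TP = diagonal; FP = other classes predicted '2'; FN = '2' predicted as other.
recall = TP/(TP+FN).
2: TP=42, FN=7+9+10=26 → 42/68 = 0.61765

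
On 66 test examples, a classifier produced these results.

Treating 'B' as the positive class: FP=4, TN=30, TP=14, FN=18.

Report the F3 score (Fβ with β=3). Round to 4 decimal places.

0.4575

Fβ = (1+β²)·TP / ((1+β²)·TP + β²·FN + FP), with β²=9
= 10·14 / (10·14 + 9·18 + 4) = 0.4575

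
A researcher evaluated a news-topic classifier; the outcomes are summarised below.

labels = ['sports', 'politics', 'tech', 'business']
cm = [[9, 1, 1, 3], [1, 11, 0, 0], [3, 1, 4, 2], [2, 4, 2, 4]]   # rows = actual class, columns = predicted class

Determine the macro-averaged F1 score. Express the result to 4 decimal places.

0.5577

Per-class F1 score (2·TP/(2·TP+FP+FN)):
  sports: TP=9, FP=1+3+2=6, FN=1+1+3=5 → 18/29 = 0.62069
  politics: TP=11, FP=1+1+4=6, FN=1+0+0=1 → 22/29 = 0.75862
  tech: TP=4, FP=1+0+2=3, FN=3+1+2=6 → 8/17 = 0.47059
  business: TP=4, FP=3+0+2=5, FN=2+4+2=8 → 8/21 = 0.38095
Macro-F1 score = mean = (0.62069 + 0.75862 + 0.47059 + 0.38095) / 4 = 0.5577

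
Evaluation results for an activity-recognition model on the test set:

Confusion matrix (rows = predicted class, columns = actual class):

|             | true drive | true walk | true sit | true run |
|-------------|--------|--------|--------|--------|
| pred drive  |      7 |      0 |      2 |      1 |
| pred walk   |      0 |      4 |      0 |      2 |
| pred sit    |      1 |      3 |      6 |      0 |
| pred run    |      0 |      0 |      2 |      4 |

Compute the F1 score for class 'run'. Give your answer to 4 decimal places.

Take TP from the diagonal, FP from the rest of the 'run' prediction marginal, FN from the rest of the 'run' actual marginal.
F1 score = 2·TP/(2·TP+FP+FN).
run: TP=4, FP=0+0+2=2, FN=1+2+0=3 → 8/13 = 0.61538

0.6154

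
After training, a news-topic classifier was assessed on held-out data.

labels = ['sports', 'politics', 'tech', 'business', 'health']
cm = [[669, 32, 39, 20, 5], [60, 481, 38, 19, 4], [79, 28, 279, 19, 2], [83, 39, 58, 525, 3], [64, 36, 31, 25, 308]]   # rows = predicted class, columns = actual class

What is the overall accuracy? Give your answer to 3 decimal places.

Accuracy = trace / total = (669+481+279+525+308=2262) / 2946 = 2262/2946 = 0.768

0.768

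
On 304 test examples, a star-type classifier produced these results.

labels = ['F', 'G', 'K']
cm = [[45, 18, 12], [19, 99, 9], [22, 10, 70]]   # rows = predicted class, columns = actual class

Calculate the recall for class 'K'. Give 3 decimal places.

recall = TP/(TP+FN).
K: TP=70, FN=12+9=21 → 70/91 = 0.7692

0.769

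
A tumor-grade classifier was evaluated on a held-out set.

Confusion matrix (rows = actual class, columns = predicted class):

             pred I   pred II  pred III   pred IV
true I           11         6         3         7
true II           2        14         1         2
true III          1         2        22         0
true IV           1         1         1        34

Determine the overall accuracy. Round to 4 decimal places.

0.7500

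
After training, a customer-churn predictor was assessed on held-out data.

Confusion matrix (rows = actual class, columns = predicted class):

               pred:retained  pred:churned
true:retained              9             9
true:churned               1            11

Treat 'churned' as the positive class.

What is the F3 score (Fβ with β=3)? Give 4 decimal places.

0.8594

Fβ = (1+β²)·TP / ((1+β²)·TP + β²·FN + FP), with β²=9
= 10·11 / (10·11 + 9·1 + 9) = 0.8594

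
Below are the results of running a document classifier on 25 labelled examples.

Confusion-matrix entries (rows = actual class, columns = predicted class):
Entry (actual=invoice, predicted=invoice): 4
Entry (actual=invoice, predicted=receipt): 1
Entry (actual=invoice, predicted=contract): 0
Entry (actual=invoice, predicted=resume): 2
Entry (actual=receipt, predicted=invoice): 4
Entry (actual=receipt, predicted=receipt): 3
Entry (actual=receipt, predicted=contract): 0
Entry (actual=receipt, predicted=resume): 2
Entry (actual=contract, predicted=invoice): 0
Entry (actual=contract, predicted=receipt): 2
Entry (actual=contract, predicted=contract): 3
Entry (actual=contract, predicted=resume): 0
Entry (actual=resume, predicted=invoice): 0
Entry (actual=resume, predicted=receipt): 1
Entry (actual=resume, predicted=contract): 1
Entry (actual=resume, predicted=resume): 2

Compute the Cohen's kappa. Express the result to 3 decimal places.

Observed agreement pₒ = trace/N = 12/25 = 0.4800
Expected agreement pₑ = Σ (rowᵢ·colᵢ)/N² = (7·8 + 9·7 + 5·4 + 4·6)/25² = 0.2608
κ = (pₒ − pₑ)/(1 − pₑ) = (0.4800 − 0.2608)/(1 − 0.2608) = 0.297

0.297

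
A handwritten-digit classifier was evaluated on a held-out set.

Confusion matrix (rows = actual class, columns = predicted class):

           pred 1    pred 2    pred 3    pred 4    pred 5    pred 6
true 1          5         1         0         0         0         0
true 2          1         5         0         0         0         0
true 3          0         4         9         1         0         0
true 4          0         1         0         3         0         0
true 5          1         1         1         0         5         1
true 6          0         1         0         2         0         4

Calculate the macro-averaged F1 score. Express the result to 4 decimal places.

Per-class F1 score (2·TP/(2·TP+FP+FN)):
  1: TP=5, FP=1+0+0+1+0=2, FN=1+0+0+0+0=1 → 10/13 = 0.76923
  2: TP=5, FP=1+4+1+1+1=8, FN=1+0+0+0+0=1 → 10/19 = 0.52632
  3: TP=9, FP=0+0+0+1+0=1, FN=0+4+1+0+0=5 → 18/24 = 0.75000
  4: TP=3, FP=0+0+1+0+2=3, FN=0+1+0+0+0=1 → 6/10 = 0.60000
  5: TP=5, FP=0+0+0+0+0=0, FN=1+1+1+0+1=4 → 10/14 = 0.71429
  6: TP=4, FP=0+0+0+0+1=1, FN=0+1+0+2+0=3 → 8/12 = 0.66667
Macro-F1 score = mean = (0.76923 + 0.52632 + 0.75000 + 0.60000 + 0.71429 + 0.66667) / 6 = 0.6711

0.6711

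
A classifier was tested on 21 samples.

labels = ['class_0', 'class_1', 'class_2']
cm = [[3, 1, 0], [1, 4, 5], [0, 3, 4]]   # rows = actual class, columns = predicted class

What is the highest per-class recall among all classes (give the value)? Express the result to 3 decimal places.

0.750

Per-class recall (TP/(TP+FN)):
  class_0: TP=3, FN=1+0=1 → 3/4 = 0.7500
  class_1: TP=4, FN=1+5=6 → 4/10 = 0.4000
  class_2: TP=4, FN=0+3=3 → 4/7 = 0.5714
Highest is class 'class_0' with recall = 0.750.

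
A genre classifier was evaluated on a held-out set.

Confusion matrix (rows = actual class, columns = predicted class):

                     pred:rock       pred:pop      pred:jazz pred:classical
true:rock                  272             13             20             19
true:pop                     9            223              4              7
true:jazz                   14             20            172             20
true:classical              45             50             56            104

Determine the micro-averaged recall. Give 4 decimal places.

Micro-averaging pools counts across classes: ΣTP=771, ΣFP=277, ΣFN=277.
Micro-recall = TP/(TP+FN) on pooled counts = 0.7357 (equals overall accuracy in single-label multiclass).

0.7357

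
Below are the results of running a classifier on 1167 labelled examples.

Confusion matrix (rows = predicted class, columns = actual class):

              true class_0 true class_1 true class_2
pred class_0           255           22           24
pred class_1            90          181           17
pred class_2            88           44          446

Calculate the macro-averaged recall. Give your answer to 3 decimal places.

Per-class recall (TP/(TP+FN)):
  class_0: TP=255, FN=90+88=178 → 255/433 = 0.5889
  class_1: TP=181, FN=22+44=66 → 181/247 = 0.7328
  class_2: TP=446, FN=24+17=41 → 446/487 = 0.9158
Macro-recall = mean = (0.5889 + 0.7328 + 0.9158) / 3 = 0.746

0.746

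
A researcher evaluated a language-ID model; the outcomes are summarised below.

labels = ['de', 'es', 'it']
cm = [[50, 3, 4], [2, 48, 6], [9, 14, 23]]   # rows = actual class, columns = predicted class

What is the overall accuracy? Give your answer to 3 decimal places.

0.761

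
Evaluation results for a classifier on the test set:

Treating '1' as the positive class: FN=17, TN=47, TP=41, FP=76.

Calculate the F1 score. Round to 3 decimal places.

0.469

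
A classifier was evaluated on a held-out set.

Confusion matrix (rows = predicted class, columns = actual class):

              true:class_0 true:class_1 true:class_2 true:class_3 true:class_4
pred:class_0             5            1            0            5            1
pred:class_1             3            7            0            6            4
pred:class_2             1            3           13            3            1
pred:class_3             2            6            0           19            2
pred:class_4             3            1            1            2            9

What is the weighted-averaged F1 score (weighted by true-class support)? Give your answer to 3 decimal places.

Per-class F1 score (2·TP/(2·TP+FP+FN)):
  class_0: TP=5, FP=1+0+5+1=7, FN=3+1+2+3=9 → 10/26 = 0.3846
  class_1: TP=7, FP=3+0+6+4=13, FN=1+3+6+1=11 → 14/38 = 0.3684
  class_2: TP=13, FP=1+3+3+1=8, FN=0+0+0+1=1 → 26/35 = 0.7429
  class_3: TP=19, FP=2+6+0+2=10, FN=5+6+3+2=16 → 38/64 = 0.5938
  class_4: TP=9, FP=3+1+1+2=7, FN=1+4+1+2=8 → 18/33 = 0.5455
Weighted-F1 score = Σ (supportᵢ/N)·F1 scoreᵢ with N=98: (14/98)·0.3846 + (18/98)·0.3684 + (14/98)·0.7429 + (35/98)·0.5938 + (17/98)·0.5455 = 0.535

0.535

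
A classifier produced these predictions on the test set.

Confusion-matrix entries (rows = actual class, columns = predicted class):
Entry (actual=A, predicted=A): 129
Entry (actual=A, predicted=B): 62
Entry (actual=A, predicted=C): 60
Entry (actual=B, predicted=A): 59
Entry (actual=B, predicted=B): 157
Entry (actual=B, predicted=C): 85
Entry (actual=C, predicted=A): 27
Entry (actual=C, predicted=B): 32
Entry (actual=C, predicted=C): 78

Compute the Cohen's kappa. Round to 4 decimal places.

0.2883

Observed agreement pₒ = trace/N = 364/689 = 0.52830
Expected agreement pₑ = Σ (rowᵢ·colᵢ)/N² = (251·215 + 301·251 + 137·223)/689² = 0.33718
κ = (pₒ − pₑ)/(1 − pₑ) = (0.52830 − 0.33718)/(1 − 0.33718) = 0.2883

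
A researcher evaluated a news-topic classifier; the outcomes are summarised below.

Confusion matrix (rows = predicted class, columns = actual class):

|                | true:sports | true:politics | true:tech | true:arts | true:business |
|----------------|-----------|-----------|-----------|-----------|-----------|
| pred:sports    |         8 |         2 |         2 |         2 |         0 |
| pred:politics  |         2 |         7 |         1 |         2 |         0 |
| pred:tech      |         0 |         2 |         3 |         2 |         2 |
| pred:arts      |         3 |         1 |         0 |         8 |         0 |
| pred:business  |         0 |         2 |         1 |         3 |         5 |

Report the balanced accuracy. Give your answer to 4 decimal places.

0.5458

Balanced accuracy = mean of per-class recall.
  sports: recall = 8/13 = 0.61538
  politics: recall = 7/14 = 0.50000
  tech: recall = 3/7 = 0.42857
  arts: recall = 8/17 = 0.47059
  business: recall = 5/7 = 0.71429
Mean = (0.61538 + 0.50000 + 0.42857 + 0.47059 + 0.71429) / 5 = 0.5458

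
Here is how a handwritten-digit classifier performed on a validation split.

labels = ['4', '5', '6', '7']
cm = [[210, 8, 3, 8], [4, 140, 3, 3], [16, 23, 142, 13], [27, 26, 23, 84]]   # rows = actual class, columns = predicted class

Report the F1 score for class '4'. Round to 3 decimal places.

0.864

Take TP from the diagonal, FP from the rest of the '4' prediction marginal, FN from the rest of the '4' actual marginal.
F1 score = 2·TP/(2·TP+FP+FN).
4: TP=210, FP=4+16+27=47, FN=8+3+8=19 → 420/486 = 0.8642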